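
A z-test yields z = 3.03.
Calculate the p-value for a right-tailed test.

Answer: p-value ≈ 0.0012

Derivation:
For z = 3.03:
p = P(Z > 3.03) = 1 - Φ(3.03) = 0.0012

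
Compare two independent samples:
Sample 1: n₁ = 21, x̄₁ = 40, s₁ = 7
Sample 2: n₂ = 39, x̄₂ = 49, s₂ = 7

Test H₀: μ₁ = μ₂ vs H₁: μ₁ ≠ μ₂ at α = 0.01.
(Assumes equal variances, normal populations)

Answer: t = -4.7501, reject H₀

Derivation:
Pooled variance: s²_p = [20×7² + 38×7²]/(58) = 49.0000
s_p = 7.0000
SE = s_p×√(1/n₁ + 1/n₂) = 7.0000×√(1/21 + 1/39) = 1.8947
t = (x̄₁ - x̄₂)/SE = (40 - 49)/1.8947 = -4.7501
df = 58, t-critical = ±2.663
Decision: reject H₀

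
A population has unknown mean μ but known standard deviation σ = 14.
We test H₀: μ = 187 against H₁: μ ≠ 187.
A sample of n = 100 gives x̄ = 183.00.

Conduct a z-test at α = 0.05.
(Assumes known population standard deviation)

Standard error: SE = σ/√n = 14/√100 = 1.4000
z-statistic: z = (x̄ - μ₀)/SE = (183.00 - 187)/1.4000 = -2.8571
Critical value: ±1.960
p-value = 0.0043
Decision: reject H₀

Answer: z = -2.8571, reject H₀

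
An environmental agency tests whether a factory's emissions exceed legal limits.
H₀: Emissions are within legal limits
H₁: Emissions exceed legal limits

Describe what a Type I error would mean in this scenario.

Type I error (α): Rejecting H₀ when H₀ is true
Type II error (β): Failing to reject H₀ when H₁ is true

Answer: Citing a compliant factory for excess emissions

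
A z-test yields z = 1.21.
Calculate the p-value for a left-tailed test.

For z = 1.21:
p = P(Z < 1.21) = Φ(1.21) = 0.8869

Answer: p-value ≈ 0.8869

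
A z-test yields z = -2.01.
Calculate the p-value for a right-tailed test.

Answer: p-value ≈ 0.9778

Derivation:
For z = -2.01:
p = P(Z > -2.01) = 1 - Φ(-2.01) = 0.9778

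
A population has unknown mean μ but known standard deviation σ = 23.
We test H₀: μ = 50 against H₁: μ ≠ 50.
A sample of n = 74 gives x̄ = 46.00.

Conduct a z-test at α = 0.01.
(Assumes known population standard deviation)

Standard error: SE = σ/√n = 23/√74 = 2.6737
z-statistic: z = (x̄ - μ₀)/SE = (46.00 - 50)/2.6737 = -1.4961
Critical value: ±2.576
p-value = 0.1346
Decision: fail to reject H₀

Answer: z = -1.4961, fail to reject H₀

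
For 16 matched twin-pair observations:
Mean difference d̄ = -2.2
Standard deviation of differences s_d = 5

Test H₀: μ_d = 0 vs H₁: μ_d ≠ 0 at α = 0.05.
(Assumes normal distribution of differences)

Answer: t = -1.7600, fail to reject H₀

Derivation:
df = n - 1 = 15
SE = s_d/√n = 5/√16 = 1.2500
t = d̄/SE = -2.2/1.2500 = -1.7600
Critical value: t_{0.025,15} = ±2.131
p-value ≈ 0.0988
Decision: fail to reject H₀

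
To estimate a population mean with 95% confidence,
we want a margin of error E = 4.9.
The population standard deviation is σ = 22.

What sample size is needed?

Answer: n = 78

Derivation:
z_0.025 = 1.960
n = (z×σ/E)² = (1.960×22/4.9)²
n = 77.4400
Round up: n = 78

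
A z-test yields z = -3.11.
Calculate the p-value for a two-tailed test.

Answer: p-value ≈ 0.0019

Derivation:
For z = -3.11:
p = 2×P(Z > |-3.11|) = 2×(1 - Φ(3.11)) = 0.0019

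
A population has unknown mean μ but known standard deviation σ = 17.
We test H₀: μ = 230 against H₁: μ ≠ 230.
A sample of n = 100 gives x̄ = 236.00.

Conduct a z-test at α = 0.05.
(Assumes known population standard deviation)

Answer: z = 3.5294, reject H₀

Derivation:
Standard error: SE = σ/√n = 17/√100 = 1.7000
z-statistic: z = (x̄ - μ₀)/SE = (236.00 - 230)/1.7000 = 3.5294
Critical value: ±1.960
p-value = 0.0004
Decision: reject H₀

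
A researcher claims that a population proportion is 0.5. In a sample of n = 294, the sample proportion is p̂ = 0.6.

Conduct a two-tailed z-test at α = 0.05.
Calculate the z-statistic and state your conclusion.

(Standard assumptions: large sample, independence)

Answer: z = 3.4292, reject H₀

Derivation:
H₀: p = 0.5, H₁: p ≠ 0.5
Standard error: SE = √(p₀(1-p₀)/n) = √(0.5×0.5/294) = 0.029161
z-statistic: z = (p̂ - p₀)/SE = (0.6 - 0.5)/0.029161 = 3.4292
Critical value: z_0.025 = ±1.960
p-value = 0.0006
Decision: reject H₀ at α = 0.05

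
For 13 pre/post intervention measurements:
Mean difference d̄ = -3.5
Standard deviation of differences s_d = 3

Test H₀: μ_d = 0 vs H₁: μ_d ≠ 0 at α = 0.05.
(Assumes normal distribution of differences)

df = n - 1 = 12
SE = s_d/√n = 3/√13 = 0.8321
t = d̄/SE = -3.5/0.8321 = -4.2062
Critical value: t_{0.025,12} = ±2.179
p-value ≈ 0.0012
Decision: reject H₀

Answer: t = -4.2062, reject H₀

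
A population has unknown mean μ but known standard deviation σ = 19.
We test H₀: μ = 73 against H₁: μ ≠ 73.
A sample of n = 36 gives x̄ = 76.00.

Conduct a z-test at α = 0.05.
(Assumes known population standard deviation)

Answer: z = 0.9474, fail to reject H₀

Derivation:
Standard error: SE = σ/√n = 19/√36 = 3.1667
z-statistic: z = (x̄ - μ₀)/SE = (76.00 - 73)/3.1667 = 0.9474
Critical value: ±1.960
p-value = 0.3434
Decision: fail to reject H₀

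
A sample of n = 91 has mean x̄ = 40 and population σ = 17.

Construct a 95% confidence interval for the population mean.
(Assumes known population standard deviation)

Confidence level: 95%, α = 0.05
z_0.025 = 1.960
SE = σ/√n = 17/√91 = 1.7821
Margin of error = 1.960 × 1.7821 = 3.4929
CI: x̄ ± margin = 40 ± 3.4929
CI: (36.5071, 43.4929)

Answer: (36.5071, 43.4929)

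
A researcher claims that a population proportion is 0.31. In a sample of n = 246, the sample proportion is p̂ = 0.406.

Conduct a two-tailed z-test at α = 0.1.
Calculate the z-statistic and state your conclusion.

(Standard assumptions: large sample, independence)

H₀: p = 0.31, H₁: p ≠ 0.31
Standard error: SE = √(p₀(1-p₀)/n) = √(0.31×0.69/246) = 0.029487
z-statistic: z = (p̂ - p₀)/SE = (0.406 - 0.31)/0.029487 = 3.2557
Critical value: z_0.05 = ±1.645
p-value = 0.0011
Decision: reject H₀ at α = 0.1

Answer: z = 3.2557, reject H₀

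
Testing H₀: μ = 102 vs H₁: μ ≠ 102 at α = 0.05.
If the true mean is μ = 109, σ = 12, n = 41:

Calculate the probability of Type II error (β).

SE = σ/√n = 12/√41 = 1.8741
Critical values: μ₀ ± z_0.025×SE = 102 ± 1.960×1.8741
Acceptance region: (98.3268, 105.6732)
Under H₁ (μ = 109): z_high = (105.6732 - 109)/1.8741 = -1.7751, z_low = (98.3268 - 109)/1.8741 = -5.6951
β = P(not reject | H₁) = Φ(-1.7751) - Φ(-5.6951) ≈ 0.0379

Answer: β ≈ 0.0379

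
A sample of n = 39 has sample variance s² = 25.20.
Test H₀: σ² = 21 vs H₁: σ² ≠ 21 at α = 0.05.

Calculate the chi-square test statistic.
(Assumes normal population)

df = n - 1 = 38
χ² = (n-1)s²/σ₀² = 38×25.20/21 = 45.6000
Critical values: χ²_{0.975,38} = 22.878, χ²_{0.025,38} = 56.896
Rejection region: χ² < 22.878 or χ² > 56.896
Decision: fail to reject H₀

Answer: χ² = 45.6000, fail to reject H₀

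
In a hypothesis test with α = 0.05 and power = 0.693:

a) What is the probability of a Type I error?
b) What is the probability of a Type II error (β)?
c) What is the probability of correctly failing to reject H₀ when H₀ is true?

Answer: a) 0.05, b) 0.307, c) 0.95

Derivation:
a) Type I error probability = α = 0.05
b) Power = P(reject H₀ | H₁ true) = 1 - β = 0.693, so Type II error probability = β = 1 - Power = 0.307
c) P(fail to reject H₀ | H₀ true) = 1 - α = 0.95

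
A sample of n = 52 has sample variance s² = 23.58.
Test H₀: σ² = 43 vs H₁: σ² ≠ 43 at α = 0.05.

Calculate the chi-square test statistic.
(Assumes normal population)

df = n - 1 = 51
χ² = (n-1)s²/σ₀² = 51×23.58/43 = 27.9670
Critical values: χ²_{0.975,51} = 33.162, χ²_{0.025,51} = 72.616
Rejection region: χ² < 33.162 or χ² > 72.616
Decision: reject H₀

Answer: χ² = 27.9670, reject H₀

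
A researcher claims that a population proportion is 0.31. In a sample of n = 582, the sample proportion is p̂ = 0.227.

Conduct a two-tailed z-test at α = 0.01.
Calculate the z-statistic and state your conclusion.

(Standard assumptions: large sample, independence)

Answer: z = -4.3295, reject H₀

Derivation:
H₀: p = 0.31, H₁: p ≠ 0.31
Standard error: SE = √(p₀(1-p₀)/n) = √(0.31×0.69/582) = 0.019171
z-statistic: z = (p̂ - p₀)/SE = (0.227 - 0.31)/0.019171 = -4.3295
Critical value: z_0.005 = ±2.576
p-value < 0.0001
Decision: reject H₀ at α = 0.01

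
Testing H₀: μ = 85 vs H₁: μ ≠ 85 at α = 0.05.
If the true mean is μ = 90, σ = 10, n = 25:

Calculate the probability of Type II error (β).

Answer: β ≈ 0.2946

Derivation:
SE = σ/√n = 10/√25 = 2.0000
Critical values: μ₀ ± z_0.025×SE = 85 ± 1.960×2.0000
Acceptance region: (81.0800, 88.9200)
Under H₁ (μ = 90): z_high = (88.9200 - 90)/2.0000 = -0.5400, z_low = (81.0800 - 90)/2.0000 = -4.4600
β = P(not reject | H₁) = Φ(-0.5400) - Φ(-4.4600) ≈ 0.2946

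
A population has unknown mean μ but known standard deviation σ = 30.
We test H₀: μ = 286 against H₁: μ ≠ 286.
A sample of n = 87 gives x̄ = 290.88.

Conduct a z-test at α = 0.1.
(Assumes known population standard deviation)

Answer: z = 1.5173, fail to reject H₀

Derivation:
Standard error: SE = σ/√n = 30/√87 = 3.2163
z-statistic: z = (x̄ - μ₀)/SE = (290.88 - 286)/3.2163 = 1.5173
Critical value: ±1.645
p-value = 0.1292
Decision: fail to reject H₀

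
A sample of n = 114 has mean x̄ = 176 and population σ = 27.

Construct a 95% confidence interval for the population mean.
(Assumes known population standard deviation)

Confidence level: 95%, α = 0.05
z_0.025 = 1.960
SE = σ/√n = 27/√114 = 2.5288
Margin of error = 1.960 × 2.5288 = 4.9564
CI: x̄ ± margin = 176 ± 4.9564
CI: (171.0436, 180.9564)

Answer: (171.0436, 180.9564)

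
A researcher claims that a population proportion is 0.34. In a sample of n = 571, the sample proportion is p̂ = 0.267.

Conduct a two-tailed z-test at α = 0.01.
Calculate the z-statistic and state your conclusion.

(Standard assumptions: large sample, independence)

Answer: z = -3.6824, reject H₀

Derivation:
H₀: p = 0.34, H₁: p ≠ 0.34
Standard error: SE = √(p₀(1-p₀)/n) = √(0.34×0.66/571) = 0.019824
z-statistic: z = (p̂ - p₀)/SE = (0.267 - 0.34)/0.019824 = -3.6824
Critical value: z_0.005 = ±2.576
p-value = 0.0002
Decision: reject H₀ at α = 0.01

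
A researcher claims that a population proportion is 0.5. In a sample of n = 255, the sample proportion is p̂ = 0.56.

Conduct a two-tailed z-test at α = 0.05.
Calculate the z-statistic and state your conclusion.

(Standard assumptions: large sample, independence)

Answer: z = 1.9163, fail to reject H₀

Derivation:
H₀: p = 0.5, H₁: p ≠ 0.5
Standard error: SE = √(p₀(1-p₀)/n) = √(0.5×0.5/255) = 0.031311
z-statistic: z = (p̂ - p₀)/SE = (0.56 - 0.5)/0.031311 = 1.9163
Critical value: z_0.025 = ±1.960
p-value = 0.0553
Decision: fail to reject H₀ at α = 0.05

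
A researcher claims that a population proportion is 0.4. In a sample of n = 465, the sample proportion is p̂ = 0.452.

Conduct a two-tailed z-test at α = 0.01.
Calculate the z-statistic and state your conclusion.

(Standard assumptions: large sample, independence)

Answer: z = 2.2889, fail to reject H₀

Derivation:
H₀: p = 0.4, H₁: p ≠ 0.4
Standard error: SE = √(p₀(1-p₀)/n) = √(0.4×0.6/465) = 0.022718
z-statistic: z = (p̂ - p₀)/SE = (0.452 - 0.4)/0.022718 = 2.2889
Critical value: z_0.005 = ±2.576
p-value = 0.0221
Decision: fail to reject H₀ at α = 0.01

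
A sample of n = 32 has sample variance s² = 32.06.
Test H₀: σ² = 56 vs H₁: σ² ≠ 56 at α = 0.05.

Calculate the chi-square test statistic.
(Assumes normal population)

Answer: χ² = 17.7475, fail to reject H₀

Derivation:
df = n - 1 = 31
χ² = (n-1)s²/σ₀² = 31×32.06/56 = 17.7475
Critical values: χ²_{0.975,31} = 17.539, χ²_{0.025,31} = 48.232
Rejection region: χ² < 17.539 or χ² > 48.232
Decision: fail to reject H₀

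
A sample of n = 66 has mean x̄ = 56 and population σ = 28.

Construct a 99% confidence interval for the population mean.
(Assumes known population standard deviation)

Answer: (47.1216, 64.8784)

Derivation:
Confidence level: 99%, α = 0.01
z_0.005 = 2.576
SE = σ/√n = 28/√66 = 3.4466
Margin of error = 2.576 × 3.4466 = 8.8784
CI: x̄ ± margin = 56 ± 8.8784
CI: (47.1216, 64.8784)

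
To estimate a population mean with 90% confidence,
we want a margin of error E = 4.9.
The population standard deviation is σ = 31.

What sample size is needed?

z_0.05 = 1.645
n = (z×σ/E)² = (1.645×31/4.9)²
n = 108.3086
Round up: n = 109

Answer: n = 109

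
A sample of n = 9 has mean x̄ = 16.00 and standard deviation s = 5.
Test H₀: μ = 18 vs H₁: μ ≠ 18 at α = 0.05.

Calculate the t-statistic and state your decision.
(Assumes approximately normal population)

Answer: t = -1.2000, fail to reject H₀

Derivation:
df = n - 1 = 8
SE = s/√n = 5/√9 = 1.6667
t = (x̄ - μ₀)/SE = (16.00 - 18)/1.6667 = -1.2000
Critical value: t_{0.025,8} = ±2.306
p-value ≈ 0.2645
Decision: fail to reject H₀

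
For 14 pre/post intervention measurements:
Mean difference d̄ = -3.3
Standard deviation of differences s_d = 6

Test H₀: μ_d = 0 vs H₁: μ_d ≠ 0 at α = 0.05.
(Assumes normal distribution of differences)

df = n - 1 = 13
SE = s_d/√n = 6/√14 = 1.6036
t = d̄/SE = -3.3/1.6036 = -2.0579
Critical value: t_{0.025,13} = ±2.160
p-value ≈ 0.0602
Decision: fail to reject H₀

Answer: t = -2.0579, fail to reject H₀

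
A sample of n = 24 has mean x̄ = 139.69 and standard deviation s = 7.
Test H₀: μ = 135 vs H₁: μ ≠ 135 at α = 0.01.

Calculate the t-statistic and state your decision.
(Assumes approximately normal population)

df = n - 1 = 23
SE = s/√n = 7/√24 = 1.4289
t = (x̄ - μ₀)/SE = (139.69 - 135)/1.4289 = 3.2822
Critical value: t_{0.005,23} = ±2.807
p-value ≈ 0.0033
Decision: reject H₀

Answer: t = 3.2822, reject H₀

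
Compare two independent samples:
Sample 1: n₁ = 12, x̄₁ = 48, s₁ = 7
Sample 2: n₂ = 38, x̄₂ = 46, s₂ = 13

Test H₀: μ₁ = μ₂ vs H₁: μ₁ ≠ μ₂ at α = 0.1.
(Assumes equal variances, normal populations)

Answer: t = 0.5077, fail to reject H₀

Derivation:
Pooled variance: s²_p = [11×7² + 37×13²]/(48) = 141.5000
s_p = 11.8954
SE = s_p×√(1/n₁ + 1/n₂) = 11.8954×√(1/12 + 1/38) = 3.9390
t = (x̄₁ - x̄₂)/SE = (48 - 46)/3.9390 = 0.5077
df = 48, t-critical = ±1.677
Decision: fail to reject H₀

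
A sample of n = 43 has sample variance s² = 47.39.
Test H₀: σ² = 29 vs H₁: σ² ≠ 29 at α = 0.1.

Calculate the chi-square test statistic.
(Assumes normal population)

df = n - 1 = 42
χ² = (n-1)s²/σ₀² = 42×47.39/29 = 68.6338
Critical values: χ²_{0.95,42} = 28.144, χ²_{0.05,42} = 58.124
Rejection region: χ² < 28.144 or χ² > 58.124
Decision: reject H₀

Answer: χ² = 68.6338, reject H₀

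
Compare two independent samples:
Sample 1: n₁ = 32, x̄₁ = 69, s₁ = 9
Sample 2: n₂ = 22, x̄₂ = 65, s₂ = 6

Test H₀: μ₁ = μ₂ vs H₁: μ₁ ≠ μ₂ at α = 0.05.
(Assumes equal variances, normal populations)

Pooled variance: s²_p = [31×9² + 21×6²]/(52) = 62.8269
s_p = 7.9263
SE = s_p×√(1/n₁ + 1/n₂) = 7.9263×√(1/32 + 1/22) = 2.1952
t = (x̄₁ - x̄₂)/SE = (69 - 65)/2.1952 = 1.8222
df = 52, t-critical = ±2.007
Decision: fail to reject H₀

Answer: t = 1.8222, fail to reject H₀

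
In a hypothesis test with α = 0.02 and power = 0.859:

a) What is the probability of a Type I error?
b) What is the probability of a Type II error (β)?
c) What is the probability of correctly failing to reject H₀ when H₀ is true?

Answer: a) 0.02, b) 0.141, c) 0.98

Derivation:
a) Type I error probability = α = 0.02
b) Power = P(reject H₀ | H₁ true) = 1 - β = 0.859, so Type II error probability = β = 1 - Power = 0.141
c) P(fail to reject H₀ | H₀ true) = 1 - α = 0.98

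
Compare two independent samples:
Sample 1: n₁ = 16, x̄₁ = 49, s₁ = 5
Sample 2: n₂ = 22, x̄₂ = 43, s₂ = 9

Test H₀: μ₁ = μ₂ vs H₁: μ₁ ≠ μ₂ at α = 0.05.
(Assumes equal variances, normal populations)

Answer: t = 2.4047, reject H₀

Derivation:
Pooled variance: s²_p = [15×5² + 21×9²]/(36) = 57.6667
s_p = 7.5939
SE = s_p×√(1/n₁ + 1/n₂) = 7.5939×√(1/16 + 1/22) = 2.4951
t = (x̄₁ - x̄₂)/SE = (49 - 43)/2.4951 = 2.4047
df = 36, t-critical = ±2.028
Decision: reject H₀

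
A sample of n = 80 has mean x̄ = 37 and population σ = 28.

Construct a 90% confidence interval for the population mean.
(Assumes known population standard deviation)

Answer: (31.8503, 42.1497)

Derivation:
Confidence level: 90%, α = 0.1
z_0.05 = 1.645
SE = σ/√n = 28/√80 = 3.1305
Margin of error = 1.645 × 3.1305 = 5.1497
CI: x̄ ± margin = 37 ± 5.1497
CI: (31.8503, 42.1497)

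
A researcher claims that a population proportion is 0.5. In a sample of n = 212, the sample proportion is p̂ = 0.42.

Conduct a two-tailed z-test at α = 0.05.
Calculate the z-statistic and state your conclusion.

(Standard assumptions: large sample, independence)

H₀: p = 0.5, H₁: p ≠ 0.5
Standard error: SE = √(p₀(1-p₀)/n) = √(0.5×0.5/212) = 0.034340
z-statistic: z = (p̂ - p₀)/SE = (0.42 - 0.5)/0.034340 = -2.3296
Critical value: z_0.025 = ±1.960
p-value = 0.0198
Decision: reject H₀ at α = 0.05

Answer: z = -2.3296, reject H₀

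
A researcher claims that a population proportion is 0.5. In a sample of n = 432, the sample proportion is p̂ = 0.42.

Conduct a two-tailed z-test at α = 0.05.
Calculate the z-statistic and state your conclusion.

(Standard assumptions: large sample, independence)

Answer: z = -3.3256, reject H₀

Derivation:
H₀: p = 0.5, H₁: p ≠ 0.5
Standard error: SE = √(p₀(1-p₀)/n) = √(0.5×0.5/432) = 0.024056
z-statistic: z = (p̂ - p₀)/SE = (0.42 - 0.5)/0.024056 = -3.3256
Critical value: z_0.025 = ±1.960
p-value = 0.0009
Decision: reject H₀ at α = 0.05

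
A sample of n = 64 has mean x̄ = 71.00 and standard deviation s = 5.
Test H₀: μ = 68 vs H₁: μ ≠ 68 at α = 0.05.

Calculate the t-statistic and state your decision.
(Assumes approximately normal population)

Answer: t = 4.8000, reject H₀

Derivation:
df = n - 1 = 63
SE = s/√n = 5/√64 = 0.6250
t = (x̄ - μ₀)/SE = (71.00 - 68)/0.6250 = 4.8000
Critical value: t_{0.025,63} = ±1.998
p-value < 0.0001
Decision: reject H₀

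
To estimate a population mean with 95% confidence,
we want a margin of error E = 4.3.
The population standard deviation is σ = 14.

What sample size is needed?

Answer: n = 41

Derivation:
z_0.025 = 1.960
n = (z×σ/E)² = (1.960×14/4.3)²
n = 40.7222
Round up: n = 41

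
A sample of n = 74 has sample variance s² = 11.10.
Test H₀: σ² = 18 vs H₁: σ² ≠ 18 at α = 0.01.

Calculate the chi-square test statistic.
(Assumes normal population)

df = n - 1 = 73
χ² = (n-1)s²/σ₀² = 73×11.10/18 = 45.0167
Critical values: χ²_{0.995,73} = 45.629, χ²_{0.005,73} = 107.862
Rejection region: χ² < 45.629 or χ² > 107.862
Decision: reject H₀

Answer: χ² = 45.0167, reject H₀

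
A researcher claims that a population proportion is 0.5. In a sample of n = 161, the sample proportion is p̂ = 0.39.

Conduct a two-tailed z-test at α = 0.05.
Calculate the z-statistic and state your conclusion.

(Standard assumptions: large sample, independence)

H₀: p = 0.5, H₁: p ≠ 0.5
Standard error: SE = √(p₀(1-p₀)/n) = √(0.5×0.5/161) = 0.039406
z-statistic: z = (p̂ - p₀)/SE = (0.39 - 0.5)/0.039406 = -2.7915
Critical value: z_0.025 = ±1.960
p-value = 0.0052
Decision: reject H₀ at α = 0.05

Answer: z = -2.7915, reject H₀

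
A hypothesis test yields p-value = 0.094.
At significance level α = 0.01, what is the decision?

Compare p-value to α:
0.094 ≥ 0.01
Decision: fail to reject H₀

Answer: fail to reject H₀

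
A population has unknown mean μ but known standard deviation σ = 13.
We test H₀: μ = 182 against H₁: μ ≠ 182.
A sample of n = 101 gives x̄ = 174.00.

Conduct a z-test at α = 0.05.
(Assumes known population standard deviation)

Standard error: SE = σ/√n = 13/√101 = 1.2935
z-statistic: z = (x̄ - μ₀)/SE = (174.00 - 182)/1.2935 = -6.1848
Critical value: ±1.960
p-value < 0.0001
Decision: reject H₀

Answer: z = -6.1848, reject H₀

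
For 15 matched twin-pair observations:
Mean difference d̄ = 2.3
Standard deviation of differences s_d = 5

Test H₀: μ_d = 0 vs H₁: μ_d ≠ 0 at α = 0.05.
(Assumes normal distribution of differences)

Answer: t = 1.7816, fail to reject H₀

Derivation:
df = n - 1 = 14
SE = s_d/√n = 5/√15 = 1.2910
t = d̄/SE = 2.3/1.2910 = 1.7816
Critical value: t_{0.025,14} = ±2.145
p-value ≈ 0.0965
Decision: fail to reject H₀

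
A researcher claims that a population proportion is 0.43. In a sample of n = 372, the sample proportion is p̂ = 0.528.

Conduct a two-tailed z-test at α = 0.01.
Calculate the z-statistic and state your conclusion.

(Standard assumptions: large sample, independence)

H₀: p = 0.43, H₁: p ≠ 0.43
Standard error: SE = √(p₀(1-p₀)/n) = √(0.43×0.57/372) = 0.025668
z-statistic: z = (p̂ - p₀)/SE = (0.528 - 0.43)/0.025668 = 3.8180
Critical value: z_0.005 = ±2.576
p-value = 0.0001
Decision: reject H₀ at α = 0.01

Answer: z = 3.8180, reject H₀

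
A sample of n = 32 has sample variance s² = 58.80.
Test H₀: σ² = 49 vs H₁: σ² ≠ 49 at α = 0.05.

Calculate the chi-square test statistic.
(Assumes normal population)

Answer: χ² = 37.2000, fail to reject H₀

Derivation:
df = n - 1 = 31
χ² = (n-1)s²/σ₀² = 31×58.80/49 = 37.2000
Critical values: χ²_{0.975,31} = 17.539, χ²_{0.025,31} = 48.232
Rejection region: χ² < 17.539 or χ² > 48.232
Decision: fail to reject H₀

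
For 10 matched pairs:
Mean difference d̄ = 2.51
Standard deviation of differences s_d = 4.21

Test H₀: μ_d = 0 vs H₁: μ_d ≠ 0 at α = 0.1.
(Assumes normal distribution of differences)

Answer: t = 1.8854, reject H₀

Derivation:
df = n - 1 = 9
SE = s_d/√n = 4.21/√10 = 1.3313
t = d̄/SE = 2.51/1.3313 = 1.8854
Critical value: t_{0.05,9} = ±1.833
p-value ≈ 0.0920
Decision: reject H₀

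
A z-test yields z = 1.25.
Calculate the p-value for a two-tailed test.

Answer: p-value ≈ 0.2113

Derivation:
For z = 1.25:
p = 2×P(Z > |1.25|) = 2×(1 - Φ(1.25)) = 0.2113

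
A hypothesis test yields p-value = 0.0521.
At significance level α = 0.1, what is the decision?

Answer: reject H₀

Derivation:
Compare p-value to α:
0.0521 < 0.1
Decision: reject H₀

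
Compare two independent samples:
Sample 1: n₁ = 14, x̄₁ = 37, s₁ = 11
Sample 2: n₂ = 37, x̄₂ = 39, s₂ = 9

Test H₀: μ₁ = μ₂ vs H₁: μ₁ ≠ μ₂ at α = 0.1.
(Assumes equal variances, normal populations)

Pooled variance: s²_p = [13×11² + 36×9²]/(49) = 91.6122
s_p = 9.5714
SE = s_p×√(1/n₁ + 1/n₂) = 9.5714×√(1/14 + 1/37) = 3.0033
t = (x̄₁ - x̄₂)/SE = (37 - 39)/3.0033 = -0.6659
df = 49, t-critical = ±1.677
Decision: fail to reject H₀

Answer: t = -0.6659, fail to reject H₀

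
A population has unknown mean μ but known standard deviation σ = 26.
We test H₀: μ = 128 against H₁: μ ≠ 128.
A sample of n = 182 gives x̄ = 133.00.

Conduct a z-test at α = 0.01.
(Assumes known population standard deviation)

Standard error: SE = σ/√n = 26/√182 = 1.9272
z-statistic: z = (x̄ - μ₀)/SE = (133.00 - 128)/1.9272 = 2.5944
Critical value: ±2.576
p-value = 0.0095
Decision: reject H₀

Answer: z = 2.5944, reject H₀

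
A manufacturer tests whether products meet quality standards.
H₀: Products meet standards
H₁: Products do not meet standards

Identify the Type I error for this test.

Answer: Rejecting good products that actually meet standards

Derivation:
Type I error (α): Rejecting H₀ when H₀ is true
Type II error (β): Failing to reject H₀ when H₁ is true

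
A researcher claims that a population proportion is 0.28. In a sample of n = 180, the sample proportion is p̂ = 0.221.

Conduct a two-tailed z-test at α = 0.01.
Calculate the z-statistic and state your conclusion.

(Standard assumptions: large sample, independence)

H₀: p = 0.28, H₁: p ≠ 0.28
Standard error: SE = √(p₀(1-p₀)/n) = √(0.28×0.72/180) = 0.033466
z-statistic: z = (p̂ - p₀)/SE = (0.221 - 0.28)/0.033466 = -1.7630
Critical value: z_0.005 = ±2.576
p-value = 0.0779
Decision: fail to reject H₀ at α = 0.01

Answer: z = -1.7630, fail to reject H₀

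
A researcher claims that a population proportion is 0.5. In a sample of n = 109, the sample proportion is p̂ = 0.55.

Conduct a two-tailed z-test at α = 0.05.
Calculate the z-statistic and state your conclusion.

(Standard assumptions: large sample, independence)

Answer: z = 1.0440, fail to reject H₀

Derivation:
H₀: p = 0.5, H₁: p ≠ 0.5
Standard error: SE = √(p₀(1-p₀)/n) = √(0.5×0.5/109) = 0.047891
z-statistic: z = (p̂ - p₀)/SE = (0.55 - 0.5)/0.047891 = 1.0440
Critical value: z_0.025 = ±1.960
p-value = 0.2965
Decision: fail to reject H₀ at α = 0.05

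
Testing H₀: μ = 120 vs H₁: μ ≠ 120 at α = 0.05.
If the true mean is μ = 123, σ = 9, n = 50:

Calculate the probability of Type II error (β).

Answer: β ≈ 0.3457

Derivation:
SE = σ/√n = 9/√50 = 1.2728
Critical values: μ₀ ± z_0.025×SE = 120 ± 1.960×1.2728
Acceptance region: (117.5053, 122.4947)
Under H₁ (μ = 123): z_high = (122.4947 - 123)/1.2728 = -0.3970, z_low = (117.5053 - 123)/1.2728 = -4.3170
β = P(not reject | H₁) = Φ(-0.3970) - Φ(-4.3170) ≈ 0.3457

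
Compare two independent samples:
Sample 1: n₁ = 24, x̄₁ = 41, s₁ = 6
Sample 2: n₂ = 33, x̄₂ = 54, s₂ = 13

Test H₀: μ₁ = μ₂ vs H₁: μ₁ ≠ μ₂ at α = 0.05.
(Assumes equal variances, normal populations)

Answer: t = -4.5509, reject H₀

Derivation:
Pooled variance: s²_p = [23×6² + 32×13²]/(55) = 113.3818
s_p = 10.6481
SE = s_p×√(1/n₁ + 1/n₂) = 10.6481×√(1/24 + 1/33) = 2.8566
t = (x̄₁ - x̄₂)/SE = (41 - 54)/2.8566 = -4.5509
df = 55, t-critical = ±2.004
Decision: reject H₀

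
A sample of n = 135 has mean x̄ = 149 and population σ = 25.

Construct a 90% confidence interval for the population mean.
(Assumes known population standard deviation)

Confidence level: 90%, α = 0.1
z_0.05 = 1.645
SE = σ/√n = 25/√135 = 2.1517
Margin of error = 1.645 × 2.1517 = 3.5395
CI: x̄ ± margin = 149 ± 3.5395
CI: (145.4605, 152.5395)

Answer: (145.4605, 152.5395)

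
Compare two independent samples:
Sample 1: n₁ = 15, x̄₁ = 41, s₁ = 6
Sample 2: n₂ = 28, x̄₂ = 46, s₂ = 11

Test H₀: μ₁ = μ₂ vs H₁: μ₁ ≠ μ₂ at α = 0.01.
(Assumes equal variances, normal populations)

Pooled variance: s²_p = [14×6² + 27×11²]/(41) = 91.9756
s_p = 9.5904
SE = s_p×√(1/n₁ + 1/n₂) = 9.5904×√(1/15 + 1/28) = 3.0686
t = (x̄₁ - x̄₂)/SE = (41 - 46)/3.0686 = -1.6294
df = 41, t-critical = ±2.701
Decision: fail to reject H₀

Answer: t = -1.6294, fail to reject H₀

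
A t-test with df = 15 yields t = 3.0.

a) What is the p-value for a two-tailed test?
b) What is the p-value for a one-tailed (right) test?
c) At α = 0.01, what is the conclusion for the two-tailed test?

Using t-distribution with df = 15:
a) Two-tailed: p = 2×P(T > 3.0) = 0.0090
b) One-tailed: p = P(T > 3.0) = 0.0045
c) 0.0090 < 0.01, reject H₀

Answer: a) 0.0090, b) 0.0045, c) reject H₀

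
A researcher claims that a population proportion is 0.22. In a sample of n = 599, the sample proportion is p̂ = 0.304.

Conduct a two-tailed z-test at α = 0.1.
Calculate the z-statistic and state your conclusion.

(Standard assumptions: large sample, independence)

Answer: z = 4.9628, reject H₀

Derivation:
H₀: p = 0.22, H₁: p ≠ 0.22
Standard error: SE = √(p₀(1-p₀)/n) = √(0.22×0.78/599) = 0.016926
z-statistic: z = (p̂ - p₀)/SE = (0.304 - 0.22)/0.016926 = 4.9628
Critical value: z_0.05 = ±1.645
p-value < 0.0001
Decision: reject H₀ at α = 0.1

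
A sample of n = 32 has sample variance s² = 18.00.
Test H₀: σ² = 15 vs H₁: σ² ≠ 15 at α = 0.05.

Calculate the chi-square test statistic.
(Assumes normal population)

df = n - 1 = 31
χ² = (n-1)s²/σ₀² = 31×18.00/15 = 37.2000
Critical values: χ²_{0.975,31} = 17.539, χ²_{0.025,31} = 48.232
Rejection region: χ² < 17.539 or χ² > 48.232
Decision: fail to reject H₀

Answer: χ² = 37.2000, fail to reject H₀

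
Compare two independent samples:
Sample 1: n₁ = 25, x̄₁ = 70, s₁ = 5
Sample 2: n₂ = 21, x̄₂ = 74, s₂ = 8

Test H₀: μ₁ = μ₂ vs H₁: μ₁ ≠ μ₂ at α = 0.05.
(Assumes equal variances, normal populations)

Answer: t = -2.0673, reject H₀

Derivation:
Pooled variance: s²_p = [24×5² + 20×8²]/(44) = 42.7273
s_p = 6.5366
SE = s_p×√(1/n₁ + 1/n₂) = 6.5366×√(1/25 + 1/21) = 1.9349
t = (x̄₁ - x̄₂)/SE = (70 - 74)/1.9349 = -2.0673
df = 44, t-critical = ±2.015
Decision: reject H₀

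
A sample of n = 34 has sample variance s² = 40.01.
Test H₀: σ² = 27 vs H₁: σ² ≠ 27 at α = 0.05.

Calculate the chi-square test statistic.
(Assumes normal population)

Answer: χ² = 48.9011, fail to reject H₀

Derivation:
df = n - 1 = 33
χ² = (n-1)s²/σ₀² = 33×40.01/27 = 48.9011
Critical values: χ²_{0.975,33} = 19.047, χ²_{0.025,33} = 50.725
Rejection region: χ² < 19.047 or χ² > 50.725
Decision: fail to reject H₀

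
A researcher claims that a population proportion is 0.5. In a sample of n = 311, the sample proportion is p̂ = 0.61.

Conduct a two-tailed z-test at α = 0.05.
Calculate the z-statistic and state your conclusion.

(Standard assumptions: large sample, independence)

Answer: z = 3.8798, reject H₀

Derivation:
H₀: p = 0.5, H₁: p ≠ 0.5
Standard error: SE = √(p₀(1-p₀)/n) = √(0.5×0.5/311) = 0.028352
z-statistic: z = (p̂ - p₀)/SE = (0.61 - 0.5)/0.028352 = 3.8798
Critical value: z_0.025 = ±1.960
p-value = 0.0001
Decision: reject H₀ at α = 0.05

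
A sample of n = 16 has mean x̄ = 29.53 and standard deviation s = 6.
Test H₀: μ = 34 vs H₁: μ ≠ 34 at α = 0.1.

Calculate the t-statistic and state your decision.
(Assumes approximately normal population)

Answer: t = -2.9800, reject H₀

Derivation:
df = n - 1 = 15
SE = s/√n = 6/√16 = 1.5000
t = (x̄ - μ₀)/SE = (29.53 - 34)/1.5000 = -2.9800
Critical value: t_{0.05,15} = ±1.753
p-value ≈ 0.0093
Decision: reject H₀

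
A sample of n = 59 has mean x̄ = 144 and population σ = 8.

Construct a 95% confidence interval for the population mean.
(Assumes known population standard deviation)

Confidence level: 95%, α = 0.05
z_0.025 = 1.960
SE = σ/√n = 8/√59 = 1.0415
Margin of error = 1.960 × 1.0415 = 2.0413
CI: x̄ ± margin = 144 ± 2.0413
CI: (141.9587, 146.0413)

Answer: (141.9587, 146.0413)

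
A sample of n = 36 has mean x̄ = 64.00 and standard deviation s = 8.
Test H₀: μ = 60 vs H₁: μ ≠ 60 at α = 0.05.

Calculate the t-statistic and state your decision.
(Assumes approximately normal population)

Answer: t = 3.0001, reject H₀

Derivation:
df = n - 1 = 35
SE = s/√n = 8/√36 = 1.3333
t = (x̄ - μ₀)/SE = (64.00 - 60)/1.3333 = 3.0001
Critical value: t_{0.025,35} = ±2.030
p-value ≈ 0.0049
Decision: reject H₀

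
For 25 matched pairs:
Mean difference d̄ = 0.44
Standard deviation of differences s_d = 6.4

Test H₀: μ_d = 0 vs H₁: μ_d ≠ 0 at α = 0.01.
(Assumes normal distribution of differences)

df = n - 1 = 24
SE = s_d/√n = 6.4/√25 = 1.2800
t = d̄/SE = 0.44/1.2800 = 0.3438
Critical value: t_{0.005,24} = ±2.797
p-value ≈ 0.7340
Decision: fail to reject H₀

Answer: t = 0.3438, fail to reject H₀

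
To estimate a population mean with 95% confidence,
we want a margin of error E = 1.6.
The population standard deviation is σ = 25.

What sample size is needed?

z_0.025 = 1.960
n = (z×σ/E)² = (1.960×25/1.6)²
n = 937.8906
Round up: n = 938

Answer: n = 938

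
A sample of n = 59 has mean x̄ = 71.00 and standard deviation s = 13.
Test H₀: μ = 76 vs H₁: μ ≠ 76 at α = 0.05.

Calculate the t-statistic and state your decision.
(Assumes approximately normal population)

Answer: t = -2.9542, reject H₀

Derivation:
df = n - 1 = 58
SE = s/√n = 13/√59 = 1.6925
t = (x̄ - μ₀)/SE = (71.00 - 76)/1.6925 = -2.9542
Critical value: t_{0.025,58} = ±2.002
p-value ≈ 0.0045
Decision: reject H₀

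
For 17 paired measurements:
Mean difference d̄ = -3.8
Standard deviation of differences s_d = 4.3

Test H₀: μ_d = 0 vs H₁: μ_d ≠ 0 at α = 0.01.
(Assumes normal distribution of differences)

df = n - 1 = 16
SE = s_d/√n = 4.3/√17 = 1.0429
t = d̄/SE = -3.8/1.0429 = -3.6437
Critical value: t_{0.005,16} = ±2.921
p-value ≈ 0.0022
Decision: reject H₀

Answer: t = -3.6437, reject H₀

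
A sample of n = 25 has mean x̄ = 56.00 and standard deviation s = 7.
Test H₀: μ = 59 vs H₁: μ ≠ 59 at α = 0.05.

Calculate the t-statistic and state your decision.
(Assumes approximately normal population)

Answer: t = -2.1429, reject H₀

Derivation:
df = n - 1 = 24
SE = s/√n = 7/√25 = 1.4000
t = (x̄ - μ₀)/SE = (56.00 - 59)/1.4000 = -2.1429
Critical value: t_{0.025,24} = ±2.064
p-value ≈ 0.0425
Decision: reject H₀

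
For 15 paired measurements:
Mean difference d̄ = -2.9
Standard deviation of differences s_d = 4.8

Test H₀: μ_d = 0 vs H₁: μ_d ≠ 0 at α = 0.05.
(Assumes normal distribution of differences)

df = n - 1 = 14
SE = s_d/√n = 4.8/√15 = 1.2394
t = d̄/SE = -2.9/1.2394 = -2.3398
Critical value: t_{0.025,14} = ±2.145
p-value ≈ 0.0346
Decision: reject H₀

Answer: t = -2.3398, reject H₀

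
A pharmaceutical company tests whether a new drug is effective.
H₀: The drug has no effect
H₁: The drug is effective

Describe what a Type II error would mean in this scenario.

Type I error: rejecting H₀ when it is actually true (false positive).
Type II error: failing to reject H₀ when H₁ is actually true (false negative).

Answer: Failing to detect the drug's effect when it actually works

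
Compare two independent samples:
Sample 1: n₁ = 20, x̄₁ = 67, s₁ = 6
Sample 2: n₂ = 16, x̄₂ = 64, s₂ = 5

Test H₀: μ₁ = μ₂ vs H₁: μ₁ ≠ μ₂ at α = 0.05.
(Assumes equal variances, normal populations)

Pooled variance: s²_p = [19×6² + 15×5²]/(34) = 31.1471
s_p = 5.5810
SE = s_p×√(1/n₁ + 1/n₂) = 5.5810×√(1/20 + 1/16) = 1.8719
t = (x̄₁ - x̄₂)/SE = (67 - 64)/1.8719 = 1.6026
df = 34, t-critical = ±2.032
Decision: fail to reject H₀

Answer: t = 1.6026, fail to reject H₀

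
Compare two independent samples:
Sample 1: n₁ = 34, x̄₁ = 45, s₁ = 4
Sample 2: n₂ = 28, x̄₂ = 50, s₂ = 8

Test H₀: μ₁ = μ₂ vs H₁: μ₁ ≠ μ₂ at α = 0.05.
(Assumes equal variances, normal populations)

Pooled variance: s²_p = [33×4² + 27×8²]/(60) = 37.6000
s_p = 6.1319
SE = s_p×√(1/n₁ + 1/n₂) = 6.1319×√(1/34 + 1/28) = 1.5648
t = (x̄₁ - x̄₂)/SE = (45 - 50)/1.5648 = -3.1953
df = 60, t-critical = ±2.000
Decision: reject H₀

Answer: t = -3.1953, reject H₀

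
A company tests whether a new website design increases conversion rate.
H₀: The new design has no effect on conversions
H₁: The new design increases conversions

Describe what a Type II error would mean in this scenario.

Type I error: rejecting H₀ when it is actually true (false positive).
Type II error: failing to reject H₀ when H₁ is actually true (false negative).

Answer: Keeping the old design when the new one would have increased conversions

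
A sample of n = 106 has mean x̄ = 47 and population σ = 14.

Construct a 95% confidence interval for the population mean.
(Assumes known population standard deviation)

Answer: (44.3348, 49.6652)

Derivation:
Confidence level: 95%, α = 0.05
z_0.025 = 1.960
SE = σ/√n = 14/√106 = 1.3598
Margin of error = 1.960 × 1.3598 = 2.6652
CI: x̄ ± margin = 47 ± 2.6652
CI: (44.3348, 49.6652)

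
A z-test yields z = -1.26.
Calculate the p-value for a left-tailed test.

For z = -1.26:
p = P(Z < -1.26) = Φ(-1.26) = 0.1038

Answer: p-value ≈ 0.1038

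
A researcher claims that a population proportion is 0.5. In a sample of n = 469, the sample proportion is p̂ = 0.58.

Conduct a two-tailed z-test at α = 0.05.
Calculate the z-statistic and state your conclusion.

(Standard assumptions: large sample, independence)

Answer: z = 3.4650, reject H₀

Derivation:
H₀: p = 0.5, H₁: p ≠ 0.5
Standard error: SE = √(p₀(1-p₀)/n) = √(0.5×0.5/469) = 0.023088
z-statistic: z = (p̂ - p₀)/SE = (0.58 - 0.5)/0.023088 = 3.4650
Critical value: z_0.025 = ±1.960
p-value = 0.0005
Decision: reject H₀ at α = 0.05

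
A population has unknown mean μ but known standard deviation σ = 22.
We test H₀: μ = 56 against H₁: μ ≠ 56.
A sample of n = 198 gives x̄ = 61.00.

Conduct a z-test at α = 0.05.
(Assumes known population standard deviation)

Standard error: SE = σ/√n = 22/√198 = 1.5635
z-statistic: z = (x̄ - μ₀)/SE = (61.00 - 56)/1.5635 = 3.1980
Critical value: ±1.960
p-value = 0.0014
Decision: reject H₀

Answer: z = 3.1980, reject H₀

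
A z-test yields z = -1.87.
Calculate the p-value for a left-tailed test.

For z = -1.87:
p = P(Z < -1.87) = Φ(-1.87) = 0.0307

Answer: p-value ≈ 0.0307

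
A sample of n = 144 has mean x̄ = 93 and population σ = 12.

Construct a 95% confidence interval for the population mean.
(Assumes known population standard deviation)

Confidence level: 95%, α = 0.05
z_0.025 = 1.960
SE = σ/√n = 12/√144 = 1.0000
Margin of error = 1.960 × 1.0000 = 1.9600
CI: x̄ ± margin = 93 ± 1.9600
CI: (91.0400, 94.9600)

Answer: (91.0400, 94.9600)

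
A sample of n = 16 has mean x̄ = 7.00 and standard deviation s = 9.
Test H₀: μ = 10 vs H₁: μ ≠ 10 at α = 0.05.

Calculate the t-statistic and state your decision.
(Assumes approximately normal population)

df = n - 1 = 15
SE = s/√n = 9/√16 = 2.2500
t = (x̄ - μ₀)/SE = (7.00 - 10)/2.2500 = -1.3333
Critical value: t_{0.025,15} = ±2.131
p-value ≈ 0.2023
Decision: fail to reject H₀

Answer: t = -1.3333, fail to reject H₀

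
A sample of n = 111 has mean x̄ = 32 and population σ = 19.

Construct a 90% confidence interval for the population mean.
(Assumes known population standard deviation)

Confidence level: 90%, α = 0.1
z_0.05 = 1.645
SE = σ/√n = 19/√111 = 1.8034
Margin of error = 1.645 × 1.8034 = 2.9666
CI: x̄ ± margin = 32 ± 2.9666
CI: (29.0334, 34.9666)

Answer: (29.0334, 34.9666)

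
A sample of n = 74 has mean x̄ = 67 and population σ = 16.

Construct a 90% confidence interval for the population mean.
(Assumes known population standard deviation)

Confidence level: 90%, α = 0.1
z_0.05 = 1.645
SE = σ/√n = 16/√74 = 1.8600
Margin of error = 1.645 × 1.8600 = 3.0597
CI: x̄ ± margin = 67 ± 3.0597
CI: (63.9403, 70.0597)

Answer: (63.9403, 70.0597)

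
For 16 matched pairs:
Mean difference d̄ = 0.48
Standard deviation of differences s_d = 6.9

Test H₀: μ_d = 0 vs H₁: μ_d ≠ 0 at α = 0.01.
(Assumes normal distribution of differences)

Answer: t = 0.2783, fail to reject H₀

Derivation:
df = n - 1 = 15
SE = s_d/√n = 6.9/√16 = 1.7250
t = d̄/SE = 0.48/1.7250 = 0.2783
Critical value: t_{0.005,15} = ±2.947
p-value ≈ 0.7846
Decision: fail to reject H₀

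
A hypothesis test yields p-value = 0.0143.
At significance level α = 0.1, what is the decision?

Compare p-value to α:
0.0143 < 0.1
Decision: reject H₀

Answer: reject H₀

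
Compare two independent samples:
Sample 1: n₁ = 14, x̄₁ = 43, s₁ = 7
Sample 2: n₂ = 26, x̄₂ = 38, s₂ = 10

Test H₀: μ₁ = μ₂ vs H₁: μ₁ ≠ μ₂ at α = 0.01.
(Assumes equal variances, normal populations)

Pooled variance: s²_p = [13×7² + 25×10²]/(38) = 82.5526
s_p = 9.0858
SE = s_p×√(1/n₁ + 1/n₂) = 9.0858×√(1/14 + 1/26) = 3.0119
t = (x̄₁ - x̄₂)/SE = (43 - 38)/3.0119 = 1.6601
df = 38, t-critical = ±2.712
Decision: fail to reject H₀

Answer: t = 1.6601, fail to reject H₀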